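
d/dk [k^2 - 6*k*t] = 2*k - 6*t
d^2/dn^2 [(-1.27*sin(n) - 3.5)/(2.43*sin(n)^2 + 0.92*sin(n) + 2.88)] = (7.49922300000001*sin(n)^5 + 79.829388*sin(n)^4 - 44.852454*sin(n)^3 - 222.383092*sin(n)^2 + 7.640496*sin(n) + 49.793984)/(2.43*sin(n)^2 + 0.92*sin(n) + 2.88)^3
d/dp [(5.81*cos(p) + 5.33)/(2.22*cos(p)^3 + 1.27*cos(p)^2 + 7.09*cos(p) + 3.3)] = (25.7964*cos(p)^3 + 42.8765*cos(p)^2 + 13.5382*cos(p) + 18.6167)*sin(p)/(4.9284*cos(p)^6 + 5.6388*cos(p)^5 + 33.0925*cos(p)^4 + 32.6606*cos(p)^3 + 58.6501*cos(p)^2 + 46.794*cos(p) + 10.89)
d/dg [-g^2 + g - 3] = 1 - 2*g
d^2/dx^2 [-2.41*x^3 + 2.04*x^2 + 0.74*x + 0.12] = 4.08 - 14.46*x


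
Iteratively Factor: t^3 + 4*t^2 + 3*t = (t + 1)*(t^2 + 3*t) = (t + 1)*(t + 3)*(t)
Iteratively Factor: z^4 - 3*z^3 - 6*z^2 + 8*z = (z - 1)*(z^3 - 2*z^2 - 8*z) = (z - 4)*(z - 1)*(z^2 + 2*z) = (z - 4)*(z - 1)*(z + 2)*(z)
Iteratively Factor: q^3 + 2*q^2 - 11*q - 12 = (q + 1)*(q^2 + q - 12) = (q + 1)*(q + 4)*(q - 3)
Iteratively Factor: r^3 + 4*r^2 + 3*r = (r + 3)*(r^2 + r) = (r + 1)*(r + 3)*(r)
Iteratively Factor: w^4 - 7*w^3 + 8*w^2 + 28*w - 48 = (w - 3)*(w^3 - 4*w^2 - 4*w + 16) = (w - 3)*(w - 2)*(w^2 - 2*w - 8) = (w - 3)*(w - 2)*(w + 2)*(w - 4)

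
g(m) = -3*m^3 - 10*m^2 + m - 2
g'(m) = -9*m^2 - 20*m + 1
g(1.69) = -43.35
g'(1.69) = -58.50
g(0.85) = -10.22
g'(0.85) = -22.50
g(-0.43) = -4.04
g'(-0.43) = 7.94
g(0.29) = -2.62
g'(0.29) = -5.56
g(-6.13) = 307.14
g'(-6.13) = -214.59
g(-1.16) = -11.93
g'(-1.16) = 12.09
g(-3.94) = 22.31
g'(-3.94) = -59.91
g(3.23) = -204.19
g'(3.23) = -157.50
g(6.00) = -1004.00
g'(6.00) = -443.00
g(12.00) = -6614.00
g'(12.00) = -1535.00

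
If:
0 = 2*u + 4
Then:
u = -2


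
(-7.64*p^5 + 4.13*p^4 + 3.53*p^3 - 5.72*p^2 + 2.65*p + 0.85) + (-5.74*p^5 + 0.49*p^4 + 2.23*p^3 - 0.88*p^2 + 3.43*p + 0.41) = -13.38*p^5 + 4.62*p^4 + 5.76*p^3 - 6.6*p^2 + 6.08*p + 1.26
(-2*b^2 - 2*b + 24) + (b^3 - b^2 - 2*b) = b^3 - 3*b^2 - 4*b + 24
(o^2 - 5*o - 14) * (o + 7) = o^3 + 2*o^2 - 49*o - 98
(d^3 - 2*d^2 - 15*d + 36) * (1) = d^3 - 2*d^2 - 15*d + 36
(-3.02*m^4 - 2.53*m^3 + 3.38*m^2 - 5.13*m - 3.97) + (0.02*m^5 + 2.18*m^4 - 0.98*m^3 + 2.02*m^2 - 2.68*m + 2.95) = 0.02*m^5 - 0.84*m^4 - 3.51*m^3 + 5.4*m^2 - 7.81*m - 1.02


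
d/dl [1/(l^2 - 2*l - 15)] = 2*(1 - l)/(-l^2 + 2*l + 15)^2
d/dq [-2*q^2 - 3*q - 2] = -4*q - 3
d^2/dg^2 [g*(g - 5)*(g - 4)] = 6*g - 18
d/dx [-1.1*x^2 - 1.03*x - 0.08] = -2.2*x - 1.03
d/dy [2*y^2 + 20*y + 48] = 4*y + 20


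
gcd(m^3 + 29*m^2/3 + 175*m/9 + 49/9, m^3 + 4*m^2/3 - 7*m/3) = m + 7/3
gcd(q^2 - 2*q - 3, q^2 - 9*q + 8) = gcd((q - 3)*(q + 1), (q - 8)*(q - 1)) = 1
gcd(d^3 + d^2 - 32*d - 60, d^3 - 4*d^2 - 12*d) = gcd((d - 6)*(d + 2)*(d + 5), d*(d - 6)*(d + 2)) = d^2 - 4*d - 12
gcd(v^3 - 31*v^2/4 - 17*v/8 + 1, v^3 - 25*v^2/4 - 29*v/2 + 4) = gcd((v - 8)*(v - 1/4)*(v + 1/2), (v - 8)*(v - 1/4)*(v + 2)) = v^2 - 33*v/4 + 2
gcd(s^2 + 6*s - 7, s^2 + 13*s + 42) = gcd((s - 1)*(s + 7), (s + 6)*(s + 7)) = s + 7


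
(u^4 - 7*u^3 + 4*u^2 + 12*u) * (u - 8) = u^5 - 15*u^4 + 60*u^3 - 20*u^2 - 96*u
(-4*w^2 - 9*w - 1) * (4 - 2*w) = 8*w^3 + 2*w^2 - 34*w - 4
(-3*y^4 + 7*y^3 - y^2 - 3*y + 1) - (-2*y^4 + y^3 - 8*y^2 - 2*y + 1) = -y^4 + 6*y^3 + 7*y^2 - y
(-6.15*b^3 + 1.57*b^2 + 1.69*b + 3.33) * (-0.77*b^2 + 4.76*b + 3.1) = 4.7355*b^5 - 30.4829*b^4 - 12.8931*b^3 + 10.3473*b^2 + 21.0898*b + 10.323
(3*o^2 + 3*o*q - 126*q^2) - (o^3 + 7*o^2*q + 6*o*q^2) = -o^3 - 7*o^2*q + 3*o^2 - 6*o*q^2 + 3*o*q - 126*q^2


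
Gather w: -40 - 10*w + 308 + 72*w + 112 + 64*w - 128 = 126*w + 252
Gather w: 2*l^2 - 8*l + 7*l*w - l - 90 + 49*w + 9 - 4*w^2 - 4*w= 2*l^2 - 9*l - 4*w^2 + w*(7*l + 45) - 81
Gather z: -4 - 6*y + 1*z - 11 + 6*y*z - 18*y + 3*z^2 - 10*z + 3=-24*y + 3*z^2 + z*(6*y - 9) - 12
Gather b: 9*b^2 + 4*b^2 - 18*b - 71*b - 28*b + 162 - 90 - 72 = 13*b^2 - 117*b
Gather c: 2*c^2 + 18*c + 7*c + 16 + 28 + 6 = 2*c^2 + 25*c + 50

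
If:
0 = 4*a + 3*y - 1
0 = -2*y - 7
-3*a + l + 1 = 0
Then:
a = 23/8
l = 61/8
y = -7/2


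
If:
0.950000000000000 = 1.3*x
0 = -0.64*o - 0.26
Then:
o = -0.41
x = 0.73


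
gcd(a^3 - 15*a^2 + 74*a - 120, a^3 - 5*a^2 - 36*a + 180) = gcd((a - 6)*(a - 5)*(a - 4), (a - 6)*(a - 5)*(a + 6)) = a^2 - 11*a + 30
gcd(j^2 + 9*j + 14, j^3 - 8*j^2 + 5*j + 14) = 1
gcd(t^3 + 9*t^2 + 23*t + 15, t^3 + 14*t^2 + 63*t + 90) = t^2 + 8*t + 15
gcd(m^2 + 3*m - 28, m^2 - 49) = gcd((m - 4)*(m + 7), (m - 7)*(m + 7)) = m + 7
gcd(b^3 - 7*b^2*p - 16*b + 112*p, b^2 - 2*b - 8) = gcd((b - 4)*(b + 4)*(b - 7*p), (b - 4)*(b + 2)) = b - 4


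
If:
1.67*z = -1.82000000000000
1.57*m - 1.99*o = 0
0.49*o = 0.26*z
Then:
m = -0.73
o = -0.58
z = -1.09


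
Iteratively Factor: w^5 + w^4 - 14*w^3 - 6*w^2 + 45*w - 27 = (w + 3)*(w^4 - 2*w^3 - 8*w^2 + 18*w - 9) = (w - 3)*(w + 3)*(w^3 + w^2 - 5*w + 3) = (w - 3)*(w + 3)^2*(w^2 - 2*w + 1) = (w - 3)*(w - 1)*(w + 3)^2*(w - 1)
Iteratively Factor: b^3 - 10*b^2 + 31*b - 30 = (b - 5)*(b^2 - 5*b + 6) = (b - 5)*(b - 2)*(b - 3)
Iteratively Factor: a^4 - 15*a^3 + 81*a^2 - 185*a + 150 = (a - 5)*(a^3 - 10*a^2 + 31*a - 30) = (a - 5)*(a - 2)*(a^2 - 8*a + 15) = (a - 5)^2*(a - 2)*(a - 3)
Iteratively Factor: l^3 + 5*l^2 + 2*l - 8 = (l + 2)*(l^2 + 3*l - 4) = (l + 2)*(l + 4)*(l - 1)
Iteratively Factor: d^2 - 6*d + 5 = (d - 5)*(d - 1)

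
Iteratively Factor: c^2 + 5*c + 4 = (c + 1)*(c + 4)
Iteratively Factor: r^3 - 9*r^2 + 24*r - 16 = (r - 4)*(r^2 - 5*r + 4) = (r - 4)^2*(r - 1)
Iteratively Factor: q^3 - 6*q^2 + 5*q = (q - 5)*(q^2 - q) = q*(q - 5)*(q - 1)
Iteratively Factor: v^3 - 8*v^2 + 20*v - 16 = (v - 2)*(v^2 - 6*v + 8) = (v - 4)*(v - 2)*(v - 2)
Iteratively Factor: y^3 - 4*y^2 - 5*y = (y + 1)*(y^2 - 5*y) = (y - 5)*(y + 1)*(y)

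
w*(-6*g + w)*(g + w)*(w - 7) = -6*g^2*w^2 + 42*g^2*w - 5*g*w^3 + 35*g*w^2 + w^4 - 7*w^3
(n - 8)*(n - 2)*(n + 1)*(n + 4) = n^4 - 5*n^3 - 30*n^2 + 40*n + 64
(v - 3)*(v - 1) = v^2 - 4*v + 3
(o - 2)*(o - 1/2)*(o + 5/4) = o^3 - 5*o^2/4 - 17*o/8 + 5/4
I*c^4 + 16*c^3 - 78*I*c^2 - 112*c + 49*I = (c - 7*I)^2*(c - I)*(I*c + 1)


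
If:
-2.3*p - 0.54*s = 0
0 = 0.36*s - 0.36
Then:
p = -0.23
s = 1.00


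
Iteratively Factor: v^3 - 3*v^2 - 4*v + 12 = (v + 2)*(v^2 - 5*v + 6) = (v - 3)*(v + 2)*(v - 2)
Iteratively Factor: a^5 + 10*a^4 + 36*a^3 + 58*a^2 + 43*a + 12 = (a + 4)*(a^4 + 6*a^3 + 12*a^2 + 10*a + 3) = (a + 1)*(a + 4)*(a^3 + 5*a^2 + 7*a + 3) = (a + 1)*(a + 3)*(a + 4)*(a^2 + 2*a + 1) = (a + 1)^2*(a + 3)*(a + 4)*(a + 1)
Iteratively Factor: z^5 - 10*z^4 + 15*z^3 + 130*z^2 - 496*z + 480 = (z - 4)*(z^4 - 6*z^3 - 9*z^2 + 94*z - 120) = (z - 4)*(z - 2)*(z^3 - 4*z^2 - 17*z + 60) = (z - 5)*(z - 4)*(z - 2)*(z^2 + z - 12) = (z - 5)*(z - 4)*(z - 2)*(z + 4)*(z - 3)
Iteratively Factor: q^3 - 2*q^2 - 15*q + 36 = (q - 3)*(q^2 + q - 12) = (q - 3)^2*(q + 4)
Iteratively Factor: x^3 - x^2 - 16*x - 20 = (x + 2)*(x^2 - 3*x - 10) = (x - 5)*(x + 2)*(x + 2)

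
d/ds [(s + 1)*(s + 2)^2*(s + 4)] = 4*s^3 + 27*s^2 + 56*s + 36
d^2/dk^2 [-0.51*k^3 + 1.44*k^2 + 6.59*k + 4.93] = 2.88 - 3.06*k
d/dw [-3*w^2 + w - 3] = 1 - 6*w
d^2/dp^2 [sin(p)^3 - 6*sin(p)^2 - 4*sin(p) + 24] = -9*sin(p)^3 + 24*sin(p)^2 + 10*sin(p) - 12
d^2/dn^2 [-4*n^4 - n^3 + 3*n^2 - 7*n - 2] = -48*n^2 - 6*n + 6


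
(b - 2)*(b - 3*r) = b^2 - 3*b*r - 2*b + 6*r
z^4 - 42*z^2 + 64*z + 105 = (z - 5)*(z - 3)*(z + 1)*(z + 7)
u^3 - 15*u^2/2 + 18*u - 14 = (u - 7/2)*(u - 2)^2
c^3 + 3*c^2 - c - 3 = (c - 1)*(c + 1)*(c + 3)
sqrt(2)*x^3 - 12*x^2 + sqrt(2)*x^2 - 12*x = x*(x - 6*sqrt(2))*(sqrt(2)*x + sqrt(2))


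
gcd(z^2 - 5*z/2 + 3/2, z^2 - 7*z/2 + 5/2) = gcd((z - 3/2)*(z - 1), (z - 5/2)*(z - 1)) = z - 1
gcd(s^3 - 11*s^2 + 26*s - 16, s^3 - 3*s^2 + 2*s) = s^2 - 3*s + 2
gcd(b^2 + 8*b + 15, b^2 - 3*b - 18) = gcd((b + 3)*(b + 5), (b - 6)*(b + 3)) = b + 3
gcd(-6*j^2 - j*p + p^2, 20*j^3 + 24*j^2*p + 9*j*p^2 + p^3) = 2*j + p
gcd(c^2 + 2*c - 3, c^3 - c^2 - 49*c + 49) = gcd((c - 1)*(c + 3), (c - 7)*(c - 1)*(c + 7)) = c - 1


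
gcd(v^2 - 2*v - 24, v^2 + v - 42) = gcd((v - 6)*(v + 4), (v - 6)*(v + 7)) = v - 6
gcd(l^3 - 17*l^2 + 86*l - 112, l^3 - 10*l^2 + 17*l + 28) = l - 7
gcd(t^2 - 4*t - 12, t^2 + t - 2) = t + 2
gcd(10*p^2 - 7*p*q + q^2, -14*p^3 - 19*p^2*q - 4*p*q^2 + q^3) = 1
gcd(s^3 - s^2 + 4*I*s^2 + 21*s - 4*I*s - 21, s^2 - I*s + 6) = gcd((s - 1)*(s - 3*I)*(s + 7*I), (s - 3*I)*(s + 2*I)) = s - 3*I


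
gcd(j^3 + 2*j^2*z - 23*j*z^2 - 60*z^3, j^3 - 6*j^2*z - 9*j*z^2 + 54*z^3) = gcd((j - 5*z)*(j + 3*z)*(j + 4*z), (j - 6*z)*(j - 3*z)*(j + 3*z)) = j + 3*z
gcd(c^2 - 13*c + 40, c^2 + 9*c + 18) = 1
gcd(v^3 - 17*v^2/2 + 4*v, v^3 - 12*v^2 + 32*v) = v^2 - 8*v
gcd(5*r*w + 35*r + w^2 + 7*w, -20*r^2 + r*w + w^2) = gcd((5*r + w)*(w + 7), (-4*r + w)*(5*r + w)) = 5*r + w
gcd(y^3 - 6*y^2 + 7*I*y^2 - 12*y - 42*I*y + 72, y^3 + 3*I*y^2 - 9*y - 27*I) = y + 3*I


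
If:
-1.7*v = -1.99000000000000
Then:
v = 1.17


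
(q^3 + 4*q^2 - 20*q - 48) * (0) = 0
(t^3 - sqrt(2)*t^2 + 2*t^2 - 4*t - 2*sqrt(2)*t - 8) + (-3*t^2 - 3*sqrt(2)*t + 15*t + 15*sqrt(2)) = t^3 - sqrt(2)*t^2 - t^2 - 5*sqrt(2)*t + 11*t - 8 + 15*sqrt(2)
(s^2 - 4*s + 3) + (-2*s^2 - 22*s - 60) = -s^2 - 26*s - 57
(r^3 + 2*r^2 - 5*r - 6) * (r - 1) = r^4 + r^3 - 7*r^2 - r + 6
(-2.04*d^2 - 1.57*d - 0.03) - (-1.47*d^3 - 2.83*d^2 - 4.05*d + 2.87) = 1.47*d^3 + 0.79*d^2 + 2.48*d - 2.9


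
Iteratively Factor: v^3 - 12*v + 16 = (v - 2)*(v^2 + 2*v - 8) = (v - 2)*(v + 4)*(v - 2)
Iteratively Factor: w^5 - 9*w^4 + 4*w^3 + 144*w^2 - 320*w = (w - 4)*(w^4 - 5*w^3 - 16*w^2 + 80*w) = (w - 4)*(w + 4)*(w^3 - 9*w^2 + 20*w) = (w - 4)^2*(w + 4)*(w^2 - 5*w) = w*(w - 4)^2*(w + 4)*(w - 5)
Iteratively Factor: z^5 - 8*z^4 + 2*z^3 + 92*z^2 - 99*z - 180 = (z - 5)*(z^4 - 3*z^3 - 13*z^2 + 27*z + 36) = (z - 5)*(z - 3)*(z^3 - 13*z - 12) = (z - 5)*(z - 3)*(z + 1)*(z^2 - z - 12) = (z - 5)*(z - 3)*(z + 1)*(z + 3)*(z - 4)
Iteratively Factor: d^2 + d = (d)*(d + 1)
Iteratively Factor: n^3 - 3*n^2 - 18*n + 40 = (n - 5)*(n^2 + 2*n - 8) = (n - 5)*(n + 4)*(n - 2)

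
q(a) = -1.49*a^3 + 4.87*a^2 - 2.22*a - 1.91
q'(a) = -4.47*a^2 + 9.74*a - 2.22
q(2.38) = 0.30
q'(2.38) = -4.36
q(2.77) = -2.36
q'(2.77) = -9.54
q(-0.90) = 5.12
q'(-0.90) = -14.61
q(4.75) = -62.26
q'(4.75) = -56.81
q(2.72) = -1.90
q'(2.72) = -8.80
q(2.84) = -3.07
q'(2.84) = -10.61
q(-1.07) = 7.87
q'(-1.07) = -17.76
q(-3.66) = 144.50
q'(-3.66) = -97.75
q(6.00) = -161.75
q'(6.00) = -104.70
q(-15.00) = 6155.89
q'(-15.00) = -1154.07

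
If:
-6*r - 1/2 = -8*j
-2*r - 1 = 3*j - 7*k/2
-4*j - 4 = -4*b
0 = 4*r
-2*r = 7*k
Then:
No Solution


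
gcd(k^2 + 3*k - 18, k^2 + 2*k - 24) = k + 6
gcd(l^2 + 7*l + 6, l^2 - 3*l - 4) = l + 1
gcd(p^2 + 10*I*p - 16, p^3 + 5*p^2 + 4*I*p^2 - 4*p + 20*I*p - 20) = p + 2*I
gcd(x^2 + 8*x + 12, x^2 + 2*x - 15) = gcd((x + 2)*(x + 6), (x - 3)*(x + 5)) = 1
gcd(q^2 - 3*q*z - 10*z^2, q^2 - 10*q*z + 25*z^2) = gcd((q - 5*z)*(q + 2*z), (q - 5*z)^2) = -q + 5*z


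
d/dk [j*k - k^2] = j - 2*k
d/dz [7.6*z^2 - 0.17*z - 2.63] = 15.2*z - 0.17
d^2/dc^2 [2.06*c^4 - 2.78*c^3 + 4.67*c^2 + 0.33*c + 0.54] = 24.72*c^2 - 16.68*c + 9.34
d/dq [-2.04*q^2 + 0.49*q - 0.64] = 0.49 - 4.08*q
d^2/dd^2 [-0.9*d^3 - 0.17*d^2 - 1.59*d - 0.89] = -5.4*d - 0.34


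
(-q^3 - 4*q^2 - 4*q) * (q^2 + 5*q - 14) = -q^5 - 9*q^4 - 10*q^3 + 36*q^2 + 56*q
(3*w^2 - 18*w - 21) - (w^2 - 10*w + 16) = 2*w^2 - 8*w - 37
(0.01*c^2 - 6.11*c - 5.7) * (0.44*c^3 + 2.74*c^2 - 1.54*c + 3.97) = 0.0044*c^5 - 2.661*c^4 - 19.2648*c^3 - 6.1689*c^2 - 15.4787*c - 22.629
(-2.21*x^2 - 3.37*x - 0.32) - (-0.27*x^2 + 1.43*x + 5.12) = -1.94*x^2 - 4.8*x - 5.44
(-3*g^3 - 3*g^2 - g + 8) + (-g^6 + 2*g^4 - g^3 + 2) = -g^6 + 2*g^4 - 4*g^3 - 3*g^2 - g + 10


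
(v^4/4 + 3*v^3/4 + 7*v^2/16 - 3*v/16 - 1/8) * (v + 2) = v^5/4 + 5*v^4/4 + 31*v^3/16 + 11*v^2/16 - v/2 - 1/4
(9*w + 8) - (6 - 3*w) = 12*w + 2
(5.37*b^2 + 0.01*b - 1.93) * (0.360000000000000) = 1.9332*b^2 + 0.0036*b - 0.6948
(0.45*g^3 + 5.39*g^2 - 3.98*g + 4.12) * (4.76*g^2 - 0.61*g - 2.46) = 2.142*g^5 + 25.3819*g^4 - 23.3397*g^3 + 8.7796*g^2 + 7.2776*g - 10.1352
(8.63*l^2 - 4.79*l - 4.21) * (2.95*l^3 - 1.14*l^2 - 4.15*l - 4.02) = 25.4585*l^5 - 23.9687*l^4 - 42.7734*l^3 - 10.0147*l^2 + 36.7273*l + 16.9242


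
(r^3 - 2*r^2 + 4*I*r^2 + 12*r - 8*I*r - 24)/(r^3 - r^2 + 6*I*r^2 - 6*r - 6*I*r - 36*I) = (r^2 - 2*r*(1 + I) + 4*I)/(r^2 - r - 6)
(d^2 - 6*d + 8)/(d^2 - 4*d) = (d - 2)/d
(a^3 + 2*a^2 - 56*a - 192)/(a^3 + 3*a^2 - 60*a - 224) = (a + 6)/(a + 7)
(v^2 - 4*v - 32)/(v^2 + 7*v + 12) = (v - 8)/(v + 3)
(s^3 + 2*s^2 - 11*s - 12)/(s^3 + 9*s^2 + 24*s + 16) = (s - 3)/(s + 4)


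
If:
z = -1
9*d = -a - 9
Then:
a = -9*d - 9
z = -1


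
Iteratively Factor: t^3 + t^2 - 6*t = (t - 2)*(t^2 + 3*t) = t*(t - 2)*(t + 3)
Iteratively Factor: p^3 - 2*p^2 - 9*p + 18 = (p - 2)*(p^2 - 9) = (p - 3)*(p - 2)*(p + 3)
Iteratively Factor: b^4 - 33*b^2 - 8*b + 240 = (b - 3)*(b^3 + 3*b^2 - 24*b - 80) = (b - 5)*(b - 3)*(b^2 + 8*b + 16) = (b - 5)*(b - 3)*(b + 4)*(b + 4)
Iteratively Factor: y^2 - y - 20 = (y - 5)*(y + 4)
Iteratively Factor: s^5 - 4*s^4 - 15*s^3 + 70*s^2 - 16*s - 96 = (s - 4)*(s^4 - 15*s^2 + 10*s + 24) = (s - 4)*(s + 1)*(s^3 - s^2 - 14*s + 24) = (s - 4)*(s - 3)*(s + 1)*(s^2 + 2*s - 8) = (s - 4)*(s - 3)*(s - 2)*(s + 1)*(s + 4)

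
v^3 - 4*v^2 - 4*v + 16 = (v - 4)*(v - 2)*(v + 2)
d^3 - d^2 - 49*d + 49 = (d - 7)*(d - 1)*(d + 7)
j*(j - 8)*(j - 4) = j^3 - 12*j^2 + 32*j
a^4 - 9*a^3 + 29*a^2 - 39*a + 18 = (a - 3)^2*(a - 2)*(a - 1)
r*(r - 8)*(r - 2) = r^3 - 10*r^2 + 16*r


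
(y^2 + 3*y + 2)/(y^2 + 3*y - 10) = (y^2 + 3*y + 2)/(y^2 + 3*y - 10)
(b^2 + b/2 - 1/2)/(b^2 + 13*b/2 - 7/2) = (b + 1)/(b + 7)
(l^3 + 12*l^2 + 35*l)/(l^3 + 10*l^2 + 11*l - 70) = l/(l - 2)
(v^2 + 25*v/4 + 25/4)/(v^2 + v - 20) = (v + 5/4)/(v - 4)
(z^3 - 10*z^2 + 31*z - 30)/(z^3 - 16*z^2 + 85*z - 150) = (z^2 - 5*z + 6)/(z^2 - 11*z + 30)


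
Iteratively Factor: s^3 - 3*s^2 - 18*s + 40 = (s + 4)*(s^2 - 7*s + 10) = (s - 5)*(s + 4)*(s - 2)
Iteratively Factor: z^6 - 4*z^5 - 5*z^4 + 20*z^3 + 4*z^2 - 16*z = (z + 2)*(z^5 - 6*z^4 + 7*z^3 + 6*z^2 - 8*z) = (z - 1)*(z + 2)*(z^4 - 5*z^3 + 2*z^2 + 8*z) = (z - 1)*(z + 1)*(z + 2)*(z^3 - 6*z^2 + 8*z) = (z - 2)*(z - 1)*(z + 1)*(z + 2)*(z^2 - 4*z) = z*(z - 2)*(z - 1)*(z + 1)*(z + 2)*(z - 4)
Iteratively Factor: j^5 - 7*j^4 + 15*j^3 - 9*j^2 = (j)*(j^4 - 7*j^3 + 15*j^2 - 9*j) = j*(j - 3)*(j^3 - 4*j^2 + 3*j) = j*(j - 3)^2*(j^2 - j) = j*(j - 3)^2*(j - 1)*(j)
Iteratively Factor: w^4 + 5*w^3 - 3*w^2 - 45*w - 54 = (w + 3)*(w^3 + 2*w^2 - 9*w - 18) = (w + 2)*(w + 3)*(w^2 - 9) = (w - 3)*(w + 2)*(w + 3)*(w + 3)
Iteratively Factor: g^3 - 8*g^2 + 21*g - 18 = (g - 3)*(g^2 - 5*g + 6) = (g - 3)*(g - 2)*(g - 3)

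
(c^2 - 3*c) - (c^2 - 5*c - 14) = 2*c + 14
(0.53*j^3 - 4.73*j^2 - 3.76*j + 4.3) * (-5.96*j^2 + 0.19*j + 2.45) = -3.1588*j^5 + 28.2915*j^4 + 22.8094*j^3 - 37.9309*j^2 - 8.395*j + 10.535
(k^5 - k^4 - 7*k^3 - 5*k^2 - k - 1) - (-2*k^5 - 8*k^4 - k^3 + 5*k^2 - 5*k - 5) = 3*k^5 + 7*k^4 - 6*k^3 - 10*k^2 + 4*k + 4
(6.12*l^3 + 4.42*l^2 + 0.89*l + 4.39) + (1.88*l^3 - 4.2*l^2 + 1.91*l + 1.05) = 8.0*l^3 + 0.22*l^2 + 2.8*l + 5.44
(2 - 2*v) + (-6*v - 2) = -8*v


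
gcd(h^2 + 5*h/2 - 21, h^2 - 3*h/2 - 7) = h - 7/2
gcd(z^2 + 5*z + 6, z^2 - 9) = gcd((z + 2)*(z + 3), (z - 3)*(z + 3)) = z + 3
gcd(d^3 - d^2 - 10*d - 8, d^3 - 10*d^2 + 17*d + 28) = d^2 - 3*d - 4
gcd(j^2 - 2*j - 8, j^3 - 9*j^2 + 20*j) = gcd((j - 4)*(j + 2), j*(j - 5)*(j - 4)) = j - 4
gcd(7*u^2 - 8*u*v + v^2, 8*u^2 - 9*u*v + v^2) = u - v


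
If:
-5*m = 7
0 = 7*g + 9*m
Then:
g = 9/5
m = -7/5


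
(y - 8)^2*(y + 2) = y^3 - 14*y^2 + 32*y + 128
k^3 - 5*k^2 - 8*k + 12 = (k - 6)*(k - 1)*(k + 2)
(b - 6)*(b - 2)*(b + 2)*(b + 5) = b^4 - b^3 - 34*b^2 + 4*b + 120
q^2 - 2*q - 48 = (q - 8)*(q + 6)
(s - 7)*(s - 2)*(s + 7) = s^3 - 2*s^2 - 49*s + 98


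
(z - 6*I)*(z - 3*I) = z^2 - 9*I*z - 18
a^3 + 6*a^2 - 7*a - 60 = (a - 3)*(a + 4)*(a + 5)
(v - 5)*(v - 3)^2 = v^3 - 11*v^2 + 39*v - 45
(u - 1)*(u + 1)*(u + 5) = u^3 + 5*u^2 - u - 5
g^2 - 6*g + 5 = (g - 5)*(g - 1)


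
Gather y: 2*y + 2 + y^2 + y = y^2 + 3*y + 2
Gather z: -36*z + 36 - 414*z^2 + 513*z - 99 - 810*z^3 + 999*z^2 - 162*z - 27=-810*z^3 + 585*z^2 + 315*z - 90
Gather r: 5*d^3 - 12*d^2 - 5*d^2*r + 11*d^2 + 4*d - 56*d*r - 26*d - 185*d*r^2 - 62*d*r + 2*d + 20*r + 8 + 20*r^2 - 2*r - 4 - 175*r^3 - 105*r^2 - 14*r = 5*d^3 - d^2 - 20*d - 175*r^3 + r^2*(-185*d - 85) + r*(-5*d^2 - 118*d + 4) + 4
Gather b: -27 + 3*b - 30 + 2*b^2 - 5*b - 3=2*b^2 - 2*b - 60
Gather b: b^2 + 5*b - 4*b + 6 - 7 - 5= b^2 + b - 6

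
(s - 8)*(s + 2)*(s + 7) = s^3 + s^2 - 58*s - 112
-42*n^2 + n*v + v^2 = (-6*n + v)*(7*n + v)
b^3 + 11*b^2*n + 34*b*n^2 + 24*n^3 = (b + n)*(b + 4*n)*(b + 6*n)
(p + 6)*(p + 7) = p^2 + 13*p + 42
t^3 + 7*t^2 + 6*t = t*(t + 1)*(t + 6)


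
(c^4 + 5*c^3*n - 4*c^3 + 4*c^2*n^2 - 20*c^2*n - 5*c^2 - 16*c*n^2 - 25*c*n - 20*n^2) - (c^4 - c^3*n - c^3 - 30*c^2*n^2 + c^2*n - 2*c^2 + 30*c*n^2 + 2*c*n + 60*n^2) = 6*c^3*n - 3*c^3 + 34*c^2*n^2 - 21*c^2*n - 3*c^2 - 46*c*n^2 - 27*c*n - 80*n^2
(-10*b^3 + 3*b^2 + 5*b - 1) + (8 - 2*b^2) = -10*b^3 + b^2 + 5*b + 7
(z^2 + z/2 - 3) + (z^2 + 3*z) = 2*z^2 + 7*z/2 - 3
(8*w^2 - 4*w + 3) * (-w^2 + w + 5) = -8*w^4 + 12*w^3 + 33*w^2 - 17*w + 15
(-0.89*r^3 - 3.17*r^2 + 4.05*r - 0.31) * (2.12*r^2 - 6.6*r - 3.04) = -1.8868*r^5 - 0.846400000000001*r^4 + 32.2136*r^3 - 17.7504*r^2 - 10.266*r + 0.9424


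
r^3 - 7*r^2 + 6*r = r*(r - 6)*(r - 1)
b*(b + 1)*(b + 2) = b^3 + 3*b^2 + 2*b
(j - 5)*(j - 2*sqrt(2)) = j^2 - 5*j - 2*sqrt(2)*j + 10*sqrt(2)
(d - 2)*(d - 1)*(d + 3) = d^3 - 7*d + 6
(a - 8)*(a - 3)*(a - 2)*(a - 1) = a^4 - 14*a^3 + 59*a^2 - 94*a + 48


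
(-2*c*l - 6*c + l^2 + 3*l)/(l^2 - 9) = (-2*c + l)/(l - 3)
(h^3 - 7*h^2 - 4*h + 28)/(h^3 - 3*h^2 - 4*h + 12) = (h - 7)/(h - 3)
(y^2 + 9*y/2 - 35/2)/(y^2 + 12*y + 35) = (y - 5/2)/(y + 5)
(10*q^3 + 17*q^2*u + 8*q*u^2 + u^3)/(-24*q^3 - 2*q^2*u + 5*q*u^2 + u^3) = (-10*q^3 - 17*q^2*u - 8*q*u^2 - u^3)/(24*q^3 + 2*q^2*u - 5*q*u^2 - u^3)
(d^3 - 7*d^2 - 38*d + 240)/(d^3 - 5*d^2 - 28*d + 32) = (d^2 + d - 30)/(d^2 + 3*d - 4)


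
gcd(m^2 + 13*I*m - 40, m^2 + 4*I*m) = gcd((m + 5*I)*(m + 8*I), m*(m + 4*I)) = 1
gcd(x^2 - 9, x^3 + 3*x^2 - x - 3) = x + 3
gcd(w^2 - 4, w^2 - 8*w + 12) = w - 2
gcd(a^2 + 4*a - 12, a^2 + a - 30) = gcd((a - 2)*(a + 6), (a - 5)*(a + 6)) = a + 6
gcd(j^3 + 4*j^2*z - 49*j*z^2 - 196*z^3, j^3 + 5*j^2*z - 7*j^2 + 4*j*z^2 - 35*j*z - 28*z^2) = j + 4*z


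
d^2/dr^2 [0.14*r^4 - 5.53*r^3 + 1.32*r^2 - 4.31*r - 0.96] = 1.68*r^2 - 33.18*r + 2.64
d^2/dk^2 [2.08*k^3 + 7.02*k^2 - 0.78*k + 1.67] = 12.48*k + 14.04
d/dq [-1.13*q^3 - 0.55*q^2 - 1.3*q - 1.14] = -3.39*q^2 - 1.1*q - 1.3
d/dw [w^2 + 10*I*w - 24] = 2*w + 10*I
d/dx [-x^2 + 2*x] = 2 - 2*x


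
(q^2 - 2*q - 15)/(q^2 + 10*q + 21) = (q - 5)/(q + 7)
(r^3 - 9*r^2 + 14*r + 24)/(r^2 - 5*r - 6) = r - 4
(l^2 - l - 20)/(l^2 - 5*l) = (l + 4)/l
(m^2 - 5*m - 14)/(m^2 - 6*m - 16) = (m - 7)/(m - 8)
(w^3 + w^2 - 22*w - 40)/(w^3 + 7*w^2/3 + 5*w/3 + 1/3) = 3*(w^3 + w^2 - 22*w - 40)/(3*w^3 + 7*w^2 + 5*w + 1)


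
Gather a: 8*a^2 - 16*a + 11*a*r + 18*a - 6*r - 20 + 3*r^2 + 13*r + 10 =8*a^2 + a*(11*r + 2) + 3*r^2 + 7*r - 10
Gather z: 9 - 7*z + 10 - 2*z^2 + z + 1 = -2*z^2 - 6*z + 20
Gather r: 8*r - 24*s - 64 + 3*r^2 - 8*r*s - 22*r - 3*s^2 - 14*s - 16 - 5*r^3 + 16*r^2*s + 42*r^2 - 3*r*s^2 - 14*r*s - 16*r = -5*r^3 + r^2*(16*s + 45) + r*(-3*s^2 - 22*s - 30) - 3*s^2 - 38*s - 80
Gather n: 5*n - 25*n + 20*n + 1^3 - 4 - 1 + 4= 0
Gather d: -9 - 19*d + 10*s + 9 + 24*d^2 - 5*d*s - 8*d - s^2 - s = 24*d^2 + d*(-5*s - 27) - s^2 + 9*s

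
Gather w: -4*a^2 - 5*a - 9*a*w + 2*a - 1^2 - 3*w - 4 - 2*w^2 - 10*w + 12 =-4*a^2 - 3*a - 2*w^2 + w*(-9*a - 13) + 7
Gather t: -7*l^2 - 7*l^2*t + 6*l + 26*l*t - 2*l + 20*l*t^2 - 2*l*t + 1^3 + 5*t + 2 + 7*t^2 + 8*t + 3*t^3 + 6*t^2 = -7*l^2 + 4*l + 3*t^3 + t^2*(20*l + 13) + t*(-7*l^2 + 24*l + 13) + 3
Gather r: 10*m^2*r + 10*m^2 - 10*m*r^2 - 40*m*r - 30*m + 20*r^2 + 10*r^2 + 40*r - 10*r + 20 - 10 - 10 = 10*m^2 - 30*m + r^2*(30 - 10*m) + r*(10*m^2 - 40*m + 30)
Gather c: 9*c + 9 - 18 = 9*c - 9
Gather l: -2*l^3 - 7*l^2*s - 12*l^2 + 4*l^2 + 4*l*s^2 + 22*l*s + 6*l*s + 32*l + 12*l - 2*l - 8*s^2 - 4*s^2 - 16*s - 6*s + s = -2*l^3 + l^2*(-7*s - 8) + l*(4*s^2 + 28*s + 42) - 12*s^2 - 21*s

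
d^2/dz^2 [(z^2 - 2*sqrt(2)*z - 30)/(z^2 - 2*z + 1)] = 2*(-2*sqrt(2)*z + 2*z - 89 - 4*sqrt(2))/(z^4 - 4*z^3 + 6*z^2 - 4*z + 1)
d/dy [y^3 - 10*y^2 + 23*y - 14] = 3*y^2 - 20*y + 23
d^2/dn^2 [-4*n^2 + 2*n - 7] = -8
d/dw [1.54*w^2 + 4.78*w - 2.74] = 3.08*w + 4.78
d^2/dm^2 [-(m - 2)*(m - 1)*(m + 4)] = -6*m - 2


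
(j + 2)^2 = j^2 + 4*j + 4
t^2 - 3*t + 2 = (t - 2)*(t - 1)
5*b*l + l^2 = l*(5*b + l)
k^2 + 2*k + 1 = (k + 1)^2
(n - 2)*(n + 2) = n^2 - 4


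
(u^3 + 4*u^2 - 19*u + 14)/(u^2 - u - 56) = (u^2 - 3*u + 2)/(u - 8)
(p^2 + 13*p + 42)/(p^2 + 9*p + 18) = (p + 7)/(p + 3)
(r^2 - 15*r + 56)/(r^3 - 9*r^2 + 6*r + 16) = (r - 7)/(r^2 - r - 2)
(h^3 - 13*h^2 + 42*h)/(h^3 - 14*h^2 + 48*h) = (h - 7)/(h - 8)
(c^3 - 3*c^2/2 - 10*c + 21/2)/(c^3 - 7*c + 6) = (c - 7/2)/(c - 2)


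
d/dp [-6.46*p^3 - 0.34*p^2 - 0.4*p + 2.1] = -19.38*p^2 - 0.68*p - 0.4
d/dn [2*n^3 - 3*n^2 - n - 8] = 6*n^2 - 6*n - 1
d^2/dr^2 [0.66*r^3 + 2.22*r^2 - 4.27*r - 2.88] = 3.96*r + 4.44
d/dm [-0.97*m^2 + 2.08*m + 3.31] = 2.08 - 1.94*m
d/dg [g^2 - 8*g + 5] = 2*g - 8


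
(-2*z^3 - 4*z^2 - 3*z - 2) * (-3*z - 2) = 6*z^4 + 16*z^3 + 17*z^2 + 12*z + 4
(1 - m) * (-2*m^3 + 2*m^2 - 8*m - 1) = 2*m^4 - 4*m^3 + 10*m^2 - 7*m - 1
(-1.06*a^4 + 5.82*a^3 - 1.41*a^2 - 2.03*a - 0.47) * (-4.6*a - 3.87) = 4.876*a^5 - 22.6698*a^4 - 16.0374*a^3 + 14.7947*a^2 + 10.0181*a + 1.8189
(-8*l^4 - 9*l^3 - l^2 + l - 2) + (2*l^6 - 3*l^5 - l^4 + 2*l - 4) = 2*l^6 - 3*l^5 - 9*l^4 - 9*l^3 - l^2 + 3*l - 6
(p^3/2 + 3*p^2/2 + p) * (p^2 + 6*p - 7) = p^5/2 + 9*p^4/2 + 13*p^3/2 - 9*p^2/2 - 7*p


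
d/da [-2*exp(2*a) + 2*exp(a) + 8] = (2 - 4*exp(a))*exp(a)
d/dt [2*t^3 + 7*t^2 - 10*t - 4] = 6*t^2 + 14*t - 10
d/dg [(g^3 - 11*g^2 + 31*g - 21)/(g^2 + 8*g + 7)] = (g^4 + 16*g^3 - 98*g^2 - 112*g + 385)/(g^4 + 16*g^3 + 78*g^2 + 112*g + 49)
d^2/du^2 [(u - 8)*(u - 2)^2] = 6*u - 24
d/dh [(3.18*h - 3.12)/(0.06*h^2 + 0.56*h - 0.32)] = (-0.1908*h^2 + 0.3744*h + 0.7296)/(0.0036*h^4 + 0.0672*h^3 + 0.2752*h^2 - 0.3584*h + 0.1024)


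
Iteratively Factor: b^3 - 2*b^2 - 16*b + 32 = (b - 4)*(b^2 + 2*b - 8) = (b - 4)*(b - 2)*(b + 4)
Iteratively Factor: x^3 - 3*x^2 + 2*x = (x - 1)*(x^2 - 2*x) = x*(x - 1)*(x - 2)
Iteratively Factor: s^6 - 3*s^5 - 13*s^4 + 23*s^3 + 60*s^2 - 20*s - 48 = (s - 1)*(s^5 - 2*s^4 - 15*s^3 + 8*s^2 + 68*s + 48) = (s - 1)*(s + 1)*(s^4 - 3*s^3 - 12*s^2 + 20*s + 48) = (s - 1)*(s + 1)*(s + 2)*(s^3 - 5*s^2 - 2*s + 24) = (s - 1)*(s + 1)*(s + 2)^2*(s^2 - 7*s + 12) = (s - 3)*(s - 1)*(s + 1)*(s + 2)^2*(s - 4)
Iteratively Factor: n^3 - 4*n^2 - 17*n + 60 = (n - 3)*(n^2 - n - 20) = (n - 3)*(n + 4)*(n - 5)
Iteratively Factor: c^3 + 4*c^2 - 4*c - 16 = (c + 4)*(c^2 - 4) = (c + 2)*(c + 4)*(c - 2)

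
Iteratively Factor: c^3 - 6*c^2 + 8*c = (c - 2)*(c^2 - 4*c) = (c - 4)*(c - 2)*(c)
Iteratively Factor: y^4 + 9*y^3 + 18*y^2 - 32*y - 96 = (y + 4)*(y^3 + 5*y^2 - 2*y - 24) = (y - 2)*(y + 4)*(y^2 + 7*y + 12) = (y - 2)*(y + 4)^2*(y + 3)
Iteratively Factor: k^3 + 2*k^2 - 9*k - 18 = (k - 3)*(k^2 + 5*k + 6) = (k - 3)*(k + 2)*(k + 3)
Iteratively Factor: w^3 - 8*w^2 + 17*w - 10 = (w - 5)*(w^2 - 3*w + 2) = (w - 5)*(w - 2)*(w - 1)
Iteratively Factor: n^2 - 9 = (n - 3)*(n + 3)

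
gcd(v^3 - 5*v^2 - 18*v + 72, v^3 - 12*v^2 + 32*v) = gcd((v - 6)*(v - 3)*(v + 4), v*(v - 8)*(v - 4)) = 1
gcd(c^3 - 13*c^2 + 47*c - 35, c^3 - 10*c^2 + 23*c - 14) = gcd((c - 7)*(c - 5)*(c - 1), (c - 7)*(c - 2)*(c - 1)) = c^2 - 8*c + 7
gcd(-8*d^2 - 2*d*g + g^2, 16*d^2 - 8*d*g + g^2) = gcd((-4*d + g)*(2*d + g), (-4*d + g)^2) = 4*d - g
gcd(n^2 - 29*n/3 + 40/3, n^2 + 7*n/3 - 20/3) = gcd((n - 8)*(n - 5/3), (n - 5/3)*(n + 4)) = n - 5/3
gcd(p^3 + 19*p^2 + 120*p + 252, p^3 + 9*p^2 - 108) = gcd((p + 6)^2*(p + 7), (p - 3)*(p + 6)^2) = p^2 + 12*p + 36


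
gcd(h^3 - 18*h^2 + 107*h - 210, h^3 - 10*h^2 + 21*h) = h - 7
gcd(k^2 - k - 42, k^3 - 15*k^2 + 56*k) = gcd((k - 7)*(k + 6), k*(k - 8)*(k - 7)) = k - 7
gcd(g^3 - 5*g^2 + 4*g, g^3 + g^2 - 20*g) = g^2 - 4*g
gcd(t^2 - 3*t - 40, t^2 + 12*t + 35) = t + 5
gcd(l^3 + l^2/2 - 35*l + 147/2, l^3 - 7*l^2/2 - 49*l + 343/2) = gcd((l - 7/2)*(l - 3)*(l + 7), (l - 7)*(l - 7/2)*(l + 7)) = l^2 + 7*l/2 - 49/2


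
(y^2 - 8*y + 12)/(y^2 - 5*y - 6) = (y - 2)/(y + 1)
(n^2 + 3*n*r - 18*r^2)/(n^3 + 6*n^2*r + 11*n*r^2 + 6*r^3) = (n^2 + 3*n*r - 18*r^2)/(n^3 + 6*n^2*r + 11*n*r^2 + 6*r^3)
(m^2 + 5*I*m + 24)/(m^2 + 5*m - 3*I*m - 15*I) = (m + 8*I)/(m + 5)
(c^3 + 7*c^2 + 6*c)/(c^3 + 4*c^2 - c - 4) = c*(c + 6)/(c^2 + 3*c - 4)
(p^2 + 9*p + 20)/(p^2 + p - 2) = (p^2 + 9*p + 20)/(p^2 + p - 2)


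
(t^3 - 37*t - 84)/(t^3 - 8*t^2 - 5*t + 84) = (t + 4)/(t - 4)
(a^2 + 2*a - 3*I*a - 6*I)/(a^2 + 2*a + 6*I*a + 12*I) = (a - 3*I)/(a + 6*I)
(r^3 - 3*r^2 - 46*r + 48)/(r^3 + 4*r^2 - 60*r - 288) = (r - 1)/(r + 6)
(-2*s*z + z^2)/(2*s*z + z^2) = (-2*s + z)/(2*s + z)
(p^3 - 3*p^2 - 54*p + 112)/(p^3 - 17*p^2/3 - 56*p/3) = 3*(p^2 + 5*p - 14)/(p*(3*p + 7))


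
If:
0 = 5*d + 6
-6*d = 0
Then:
No Solution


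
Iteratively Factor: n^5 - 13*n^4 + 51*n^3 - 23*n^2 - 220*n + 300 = (n - 2)*(n^4 - 11*n^3 + 29*n^2 + 35*n - 150) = (n - 2)*(n + 2)*(n^3 - 13*n^2 + 55*n - 75) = (n - 5)*(n - 2)*(n + 2)*(n^2 - 8*n + 15) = (n - 5)*(n - 3)*(n - 2)*(n + 2)*(n - 5)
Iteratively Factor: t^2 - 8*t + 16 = (t - 4)*(t - 4)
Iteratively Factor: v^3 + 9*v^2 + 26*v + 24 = (v + 4)*(v^2 + 5*v + 6) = (v + 2)*(v + 4)*(v + 3)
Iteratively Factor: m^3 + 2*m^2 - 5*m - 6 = (m + 3)*(m^2 - m - 2) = (m + 1)*(m + 3)*(m - 2)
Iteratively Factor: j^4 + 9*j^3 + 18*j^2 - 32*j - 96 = (j + 4)*(j^3 + 5*j^2 - 2*j - 24) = (j + 4)^2*(j^2 + j - 6) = (j - 2)*(j + 4)^2*(j + 3)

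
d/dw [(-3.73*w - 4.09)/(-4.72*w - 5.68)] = (8.88115200000001*w + 10.687488)/(4.72*w + 5.68)^3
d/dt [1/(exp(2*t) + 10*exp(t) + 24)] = 2*(-exp(t) - 5)*exp(t)/(exp(2*t) + 10*exp(t) + 24)^2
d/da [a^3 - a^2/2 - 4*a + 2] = 3*a^2 - a - 4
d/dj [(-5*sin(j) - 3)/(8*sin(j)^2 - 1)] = (40*sin(j)^2 + 48*sin(j) + 5)*cos(j)/(8*sin(j)^2 - 1)^2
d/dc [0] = 0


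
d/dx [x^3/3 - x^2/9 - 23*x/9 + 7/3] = x^2 - 2*x/9 - 23/9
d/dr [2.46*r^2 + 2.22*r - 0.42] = 4.92*r + 2.22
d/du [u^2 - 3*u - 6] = 2*u - 3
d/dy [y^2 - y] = 2*y - 1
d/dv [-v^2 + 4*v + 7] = 4 - 2*v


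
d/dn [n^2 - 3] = 2*n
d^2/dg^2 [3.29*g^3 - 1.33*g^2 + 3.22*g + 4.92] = 19.74*g - 2.66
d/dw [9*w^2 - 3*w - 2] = 18*w - 3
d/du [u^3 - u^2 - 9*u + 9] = 3*u^2 - 2*u - 9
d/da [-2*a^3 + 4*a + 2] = 4 - 6*a^2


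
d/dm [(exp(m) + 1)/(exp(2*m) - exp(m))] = (-exp(2*m) - 2*exp(m) + 1)*exp(-m)/(exp(2*m) - 2*exp(m) + 1)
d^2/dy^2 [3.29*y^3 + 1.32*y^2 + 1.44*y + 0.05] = 19.74*y + 2.64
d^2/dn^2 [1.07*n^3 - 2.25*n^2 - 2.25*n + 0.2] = 6.42*n - 4.5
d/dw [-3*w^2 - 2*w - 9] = -6*w - 2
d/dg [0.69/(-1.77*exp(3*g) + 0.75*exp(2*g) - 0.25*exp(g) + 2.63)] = (3.6639*exp(2*g) - 1.035*exp(g) + 0.1725)*exp(g)/(1.77*exp(3*g) - 0.75*exp(2*g) + 0.25*exp(g) - 2.63)^2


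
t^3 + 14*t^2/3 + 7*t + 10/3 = (t + 1)*(t + 5/3)*(t + 2)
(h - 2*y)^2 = h^2 - 4*h*y + 4*y^2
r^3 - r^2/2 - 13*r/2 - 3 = (r - 3)*(r + 1/2)*(r + 2)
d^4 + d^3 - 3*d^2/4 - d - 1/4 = (d - 1)*(d + 1/2)^2*(d + 1)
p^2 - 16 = (p - 4)*(p + 4)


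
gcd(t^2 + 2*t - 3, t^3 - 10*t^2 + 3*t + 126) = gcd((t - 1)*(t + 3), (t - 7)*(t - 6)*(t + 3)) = t + 3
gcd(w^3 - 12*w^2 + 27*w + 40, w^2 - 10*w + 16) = w - 8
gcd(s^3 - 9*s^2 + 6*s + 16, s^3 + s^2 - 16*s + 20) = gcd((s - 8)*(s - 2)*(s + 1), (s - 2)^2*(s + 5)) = s - 2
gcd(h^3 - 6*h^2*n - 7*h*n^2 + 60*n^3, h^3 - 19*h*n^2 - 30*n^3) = h^2 - 2*h*n - 15*n^2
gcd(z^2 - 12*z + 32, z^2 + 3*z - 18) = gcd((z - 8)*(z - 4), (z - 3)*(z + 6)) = 1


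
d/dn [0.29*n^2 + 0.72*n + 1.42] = 0.58*n + 0.72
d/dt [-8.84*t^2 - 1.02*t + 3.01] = -17.68*t - 1.02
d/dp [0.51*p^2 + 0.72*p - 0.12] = 1.02*p + 0.72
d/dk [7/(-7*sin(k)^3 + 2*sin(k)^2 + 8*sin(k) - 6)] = 7*(21*sin(k)^2 - 4*sin(k) - 8)*cos(k)/(7*sin(k)^3 - 2*sin(k)^2 - 8*sin(k) + 6)^2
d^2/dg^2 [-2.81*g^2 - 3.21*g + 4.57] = -5.62000000000000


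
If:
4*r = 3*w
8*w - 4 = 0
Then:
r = 3/8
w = 1/2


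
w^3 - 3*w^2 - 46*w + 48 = (w - 8)*(w - 1)*(w + 6)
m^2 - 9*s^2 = (m - 3*s)*(m + 3*s)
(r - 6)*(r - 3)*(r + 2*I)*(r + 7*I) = r^4 - 9*r^3 + 9*I*r^3 + 4*r^2 - 81*I*r^2 + 126*r + 162*I*r - 252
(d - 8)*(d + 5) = d^2 - 3*d - 40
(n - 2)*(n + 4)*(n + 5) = n^3 + 7*n^2 + 2*n - 40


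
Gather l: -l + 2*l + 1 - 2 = l - 1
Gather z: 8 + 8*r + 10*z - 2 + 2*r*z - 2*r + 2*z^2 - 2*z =6*r + 2*z^2 + z*(2*r + 8) + 6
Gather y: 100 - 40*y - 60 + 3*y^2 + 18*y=3*y^2 - 22*y + 40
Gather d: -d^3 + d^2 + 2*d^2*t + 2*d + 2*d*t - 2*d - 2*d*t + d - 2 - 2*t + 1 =-d^3 + d^2*(2*t + 1) + d - 2*t - 1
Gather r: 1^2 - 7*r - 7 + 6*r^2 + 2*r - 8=6*r^2 - 5*r - 14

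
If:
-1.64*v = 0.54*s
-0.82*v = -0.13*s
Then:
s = 0.00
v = 0.00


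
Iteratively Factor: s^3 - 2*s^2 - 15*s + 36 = (s + 4)*(s^2 - 6*s + 9) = (s - 3)*(s + 4)*(s - 3)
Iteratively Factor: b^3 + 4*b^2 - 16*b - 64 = (b + 4)*(b^2 - 16) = (b - 4)*(b + 4)*(b + 4)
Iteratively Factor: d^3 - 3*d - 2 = (d - 2)*(d^2 + 2*d + 1) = (d - 2)*(d + 1)*(d + 1)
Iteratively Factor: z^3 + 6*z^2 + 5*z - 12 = (z + 3)*(z^2 + 3*z - 4) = (z + 3)*(z + 4)*(z - 1)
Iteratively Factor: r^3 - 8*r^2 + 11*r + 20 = (r - 5)*(r^2 - 3*r - 4) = (r - 5)*(r + 1)*(r - 4)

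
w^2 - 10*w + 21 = (w - 7)*(w - 3)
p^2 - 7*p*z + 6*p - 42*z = (p + 6)*(p - 7*z)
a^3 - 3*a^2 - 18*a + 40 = (a - 5)*(a - 2)*(a + 4)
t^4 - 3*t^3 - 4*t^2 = t^2*(t - 4)*(t + 1)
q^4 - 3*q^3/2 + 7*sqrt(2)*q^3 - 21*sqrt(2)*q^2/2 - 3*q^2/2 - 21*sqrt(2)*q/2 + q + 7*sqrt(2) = (q - 2)*(q - 1/2)*(q + 1)*(q + 7*sqrt(2))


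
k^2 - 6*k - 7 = (k - 7)*(k + 1)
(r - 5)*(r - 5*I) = r^2 - 5*r - 5*I*r + 25*I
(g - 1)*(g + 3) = g^2 + 2*g - 3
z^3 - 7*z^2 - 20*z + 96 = (z - 8)*(z - 3)*(z + 4)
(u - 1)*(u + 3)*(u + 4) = u^3 + 6*u^2 + 5*u - 12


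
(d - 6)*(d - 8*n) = d^2 - 8*d*n - 6*d + 48*n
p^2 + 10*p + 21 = (p + 3)*(p + 7)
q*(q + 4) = q^2 + 4*q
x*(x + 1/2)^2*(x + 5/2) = x^4 + 7*x^3/2 + 11*x^2/4 + 5*x/8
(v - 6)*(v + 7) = v^2 + v - 42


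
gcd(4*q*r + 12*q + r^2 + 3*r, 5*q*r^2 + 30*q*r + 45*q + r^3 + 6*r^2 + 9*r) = r + 3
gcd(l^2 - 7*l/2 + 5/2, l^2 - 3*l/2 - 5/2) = l - 5/2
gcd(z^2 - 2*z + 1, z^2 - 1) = z - 1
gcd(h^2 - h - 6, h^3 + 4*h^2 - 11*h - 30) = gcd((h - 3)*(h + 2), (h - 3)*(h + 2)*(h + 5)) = h^2 - h - 6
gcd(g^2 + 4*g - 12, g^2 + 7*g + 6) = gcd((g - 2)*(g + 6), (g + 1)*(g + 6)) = g + 6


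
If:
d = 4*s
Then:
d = 4*s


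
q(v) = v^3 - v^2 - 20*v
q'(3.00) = 1.00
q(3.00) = -42.00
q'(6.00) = 76.00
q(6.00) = 60.00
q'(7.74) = 144.24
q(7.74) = 248.98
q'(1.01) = -18.96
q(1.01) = -20.19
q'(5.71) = 66.39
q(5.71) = 39.37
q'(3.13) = 3.13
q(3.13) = -41.73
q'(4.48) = 31.25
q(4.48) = -19.76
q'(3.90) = 17.83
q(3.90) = -33.89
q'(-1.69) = -8.05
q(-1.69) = 26.12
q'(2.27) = -9.08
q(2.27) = -38.86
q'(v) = 3*v^2 - 2*v - 20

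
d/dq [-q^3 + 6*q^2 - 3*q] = -3*q^2 + 12*q - 3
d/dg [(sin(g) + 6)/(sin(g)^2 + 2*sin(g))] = (-12*sin(g) + cos(g)^2 - 13)*cos(g)/((sin(g) + 2)^2*sin(g)^2)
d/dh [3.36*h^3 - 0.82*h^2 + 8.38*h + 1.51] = 10.08*h^2 - 1.64*h + 8.38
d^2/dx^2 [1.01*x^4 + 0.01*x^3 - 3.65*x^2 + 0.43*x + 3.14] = 12.12*x^2 + 0.06*x - 7.3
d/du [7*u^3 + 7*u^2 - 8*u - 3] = 21*u^2 + 14*u - 8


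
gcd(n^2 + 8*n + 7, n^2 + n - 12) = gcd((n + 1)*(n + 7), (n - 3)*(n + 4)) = 1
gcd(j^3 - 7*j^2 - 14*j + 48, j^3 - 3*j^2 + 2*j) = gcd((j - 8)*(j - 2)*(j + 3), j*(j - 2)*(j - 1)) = j - 2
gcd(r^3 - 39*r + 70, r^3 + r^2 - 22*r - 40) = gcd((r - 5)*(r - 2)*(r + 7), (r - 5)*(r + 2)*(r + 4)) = r - 5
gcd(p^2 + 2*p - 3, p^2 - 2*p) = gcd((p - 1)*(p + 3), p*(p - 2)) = 1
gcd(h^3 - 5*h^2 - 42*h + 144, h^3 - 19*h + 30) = h - 3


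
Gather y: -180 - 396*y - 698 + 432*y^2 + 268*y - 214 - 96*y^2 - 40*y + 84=336*y^2 - 168*y - 1008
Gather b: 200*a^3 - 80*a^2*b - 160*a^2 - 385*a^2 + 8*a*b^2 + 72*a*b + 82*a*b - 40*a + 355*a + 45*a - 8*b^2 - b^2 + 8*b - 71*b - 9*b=200*a^3 - 545*a^2 + 360*a + b^2*(8*a - 9) + b*(-80*a^2 + 154*a - 72)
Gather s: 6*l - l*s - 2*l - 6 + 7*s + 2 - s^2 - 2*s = 4*l - s^2 + s*(5 - l) - 4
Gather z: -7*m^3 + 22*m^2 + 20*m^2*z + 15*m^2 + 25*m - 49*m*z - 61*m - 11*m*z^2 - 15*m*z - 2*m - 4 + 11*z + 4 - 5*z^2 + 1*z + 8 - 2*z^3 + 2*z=-7*m^3 + 37*m^2 - 38*m - 2*z^3 + z^2*(-11*m - 5) + z*(20*m^2 - 64*m + 14) + 8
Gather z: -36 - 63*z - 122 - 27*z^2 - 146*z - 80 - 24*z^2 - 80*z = -51*z^2 - 289*z - 238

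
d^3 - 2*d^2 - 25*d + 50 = (d - 5)*(d - 2)*(d + 5)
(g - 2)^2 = g^2 - 4*g + 4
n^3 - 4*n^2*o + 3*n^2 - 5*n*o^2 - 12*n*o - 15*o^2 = (n + 3)*(n - 5*o)*(n + o)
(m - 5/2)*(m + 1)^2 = m^3 - m^2/2 - 4*m - 5/2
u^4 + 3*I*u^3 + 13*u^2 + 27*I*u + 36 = (u - 3*I)*(u - I)*(u + 3*I)*(u + 4*I)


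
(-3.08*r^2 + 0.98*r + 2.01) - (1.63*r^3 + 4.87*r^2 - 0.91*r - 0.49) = -1.63*r^3 - 7.95*r^2 + 1.89*r + 2.5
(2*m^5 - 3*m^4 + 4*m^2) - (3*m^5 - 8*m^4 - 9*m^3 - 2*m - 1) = -m^5 + 5*m^4 + 9*m^3 + 4*m^2 + 2*m + 1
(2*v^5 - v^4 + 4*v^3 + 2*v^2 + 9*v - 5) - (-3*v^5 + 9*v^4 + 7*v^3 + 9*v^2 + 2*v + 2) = 5*v^5 - 10*v^4 - 3*v^3 - 7*v^2 + 7*v - 7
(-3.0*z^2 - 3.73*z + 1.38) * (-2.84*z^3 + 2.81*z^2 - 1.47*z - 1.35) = 8.52*z^5 + 2.1632*z^4 - 9.9905*z^3 + 13.4109*z^2 + 3.0069*z - 1.863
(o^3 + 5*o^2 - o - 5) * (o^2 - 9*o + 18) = o^5 - 4*o^4 - 28*o^3 + 94*o^2 + 27*o - 90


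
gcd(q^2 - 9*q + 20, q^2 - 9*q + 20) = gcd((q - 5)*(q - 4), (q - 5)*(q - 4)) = q^2 - 9*q + 20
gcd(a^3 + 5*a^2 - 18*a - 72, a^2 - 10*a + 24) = a - 4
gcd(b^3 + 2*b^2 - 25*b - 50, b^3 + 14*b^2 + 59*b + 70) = b^2 + 7*b + 10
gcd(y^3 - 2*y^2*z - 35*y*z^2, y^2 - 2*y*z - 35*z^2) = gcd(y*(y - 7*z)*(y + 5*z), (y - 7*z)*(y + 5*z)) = y^2 - 2*y*z - 35*z^2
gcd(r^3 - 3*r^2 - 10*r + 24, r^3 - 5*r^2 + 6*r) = r - 2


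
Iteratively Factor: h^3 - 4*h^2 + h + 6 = (h + 1)*(h^2 - 5*h + 6) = (h - 2)*(h + 1)*(h - 3)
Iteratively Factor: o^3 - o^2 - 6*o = (o)*(o^2 - o - 6) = o*(o - 3)*(o + 2)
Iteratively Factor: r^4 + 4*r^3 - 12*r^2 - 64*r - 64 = (r - 4)*(r^3 + 8*r^2 + 20*r + 16) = (r - 4)*(r + 2)*(r^2 + 6*r + 8) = (r - 4)*(r + 2)*(r + 4)*(r + 2)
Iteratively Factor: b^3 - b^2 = (b - 1)*(b^2) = b*(b - 1)*(b)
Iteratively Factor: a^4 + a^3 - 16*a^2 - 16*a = (a + 4)*(a^3 - 3*a^2 - 4*a) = (a - 4)*(a + 4)*(a^2 + a) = a*(a - 4)*(a + 4)*(a + 1)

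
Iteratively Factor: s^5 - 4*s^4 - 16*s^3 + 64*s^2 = (s - 4)*(s^4 - 16*s^2) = (s - 4)^2*(s^3 + 4*s^2) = s*(s - 4)^2*(s^2 + 4*s) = s^2*(s - 4)^2*(s + 4)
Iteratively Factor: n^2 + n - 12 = (n + 4)*(n - 3)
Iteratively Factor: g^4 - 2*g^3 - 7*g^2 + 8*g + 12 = (g - 3)*(g^3 + g^2 - 4*g - 4) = (g - 3)*(g + 2)*(g^2 - g - 2) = (g - 3)*(g + 1)*(g + 2)*(g - 2)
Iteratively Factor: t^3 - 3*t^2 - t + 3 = (t - 3)*(t^2 - 1) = (t - 3)*(t + 1)*(t - 1)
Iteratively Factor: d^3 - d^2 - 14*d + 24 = (d + 4)*(d^2 - 5*d + 6) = (d - 2)*(d + 4)*(d - 3)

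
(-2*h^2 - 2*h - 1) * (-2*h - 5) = 4*h^3 + 14*h^2 + 12*h + 5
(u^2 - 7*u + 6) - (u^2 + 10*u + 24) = -17*u - 18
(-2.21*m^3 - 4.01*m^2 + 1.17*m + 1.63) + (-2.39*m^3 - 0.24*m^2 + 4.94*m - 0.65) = -4.6*m^3 - 4.25*m^2 + 6.11*m + 0.98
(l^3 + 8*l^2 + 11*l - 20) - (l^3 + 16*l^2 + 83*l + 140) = -8*l^2 - 72*l - 160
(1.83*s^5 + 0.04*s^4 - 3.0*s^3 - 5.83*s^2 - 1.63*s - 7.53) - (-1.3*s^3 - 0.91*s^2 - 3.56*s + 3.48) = 1.83*s^5 + 0.04*s^4 - 1.7*s^3 - 4.92*s^2 + 1.93*s - 11.01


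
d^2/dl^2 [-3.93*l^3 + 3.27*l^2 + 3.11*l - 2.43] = 6.54 - 23.58*l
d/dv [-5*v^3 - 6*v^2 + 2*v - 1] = -15*v^2 - 12*v + 2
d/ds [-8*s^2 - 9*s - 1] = -16*s - 9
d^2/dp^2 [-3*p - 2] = 0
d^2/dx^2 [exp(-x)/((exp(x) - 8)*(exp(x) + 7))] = (9*exp(4*x) - 11*exp(3*x) - 108*exp(2*x) + 168*exp(x) + 3136)*exp(-x)/(exp(6*x) - 3*exp(5*x) - 165*exp(4*x) + 335*exp(3*x) + 9240*exp(2*x) - 9408*exp(x) - 175616)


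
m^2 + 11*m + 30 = (m + 5)*(m + 6)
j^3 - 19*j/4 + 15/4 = (j - 3/2)*(j - 1)*(j + 5/2)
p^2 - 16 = (p - 4)*(p + 4)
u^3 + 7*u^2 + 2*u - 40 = (u - 2)*(u + 4)*(u + 5)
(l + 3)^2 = l^2 + 6*l + 9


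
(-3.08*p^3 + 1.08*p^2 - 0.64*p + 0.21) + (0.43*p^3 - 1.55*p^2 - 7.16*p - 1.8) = -2.65*p^3 - 0.47*p^2 - 7.8*p - 1.59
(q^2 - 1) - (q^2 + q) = -q - 1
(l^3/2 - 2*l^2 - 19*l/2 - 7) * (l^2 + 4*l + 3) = l^5/2 - 16*l^3 - 51*l^2 - 113*l/2 - 21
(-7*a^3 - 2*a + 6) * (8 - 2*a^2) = 14*a^5 - 52*a^3 - 12*a^2 - 16*a + 48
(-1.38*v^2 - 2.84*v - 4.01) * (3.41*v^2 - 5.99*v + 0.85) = -4.7058*v^4 - 1.4182*v^3 + 2.1645*v^2 + 21.6059*v - 3.4085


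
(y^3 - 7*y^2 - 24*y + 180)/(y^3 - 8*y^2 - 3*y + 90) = (y^2 - y - 30)/(y^2 - 2*y - 15)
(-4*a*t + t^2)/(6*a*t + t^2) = (-4*a + t)/(6*a + t)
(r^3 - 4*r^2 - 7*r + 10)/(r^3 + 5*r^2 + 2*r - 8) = (r - 5)/(r + 4)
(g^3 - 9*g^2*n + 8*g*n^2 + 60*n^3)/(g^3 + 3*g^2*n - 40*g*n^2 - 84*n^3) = (g - 5*n)/(g + 7*n)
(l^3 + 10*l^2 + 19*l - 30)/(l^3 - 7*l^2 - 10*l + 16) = (l^2 + 11*l + 30)/(l^2 - 6*l - 16)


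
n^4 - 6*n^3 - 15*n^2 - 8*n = n*(n - 8)*(n + 1)^2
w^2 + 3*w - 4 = (w - 1)*(w + 4)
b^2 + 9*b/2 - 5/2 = (b - 1/2)*(b + 5)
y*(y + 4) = y^2 + 4*y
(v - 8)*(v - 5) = v^2 - 13*v + 40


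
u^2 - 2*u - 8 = (u - 4)*(u + 2)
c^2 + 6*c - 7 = (c - 1)*(c + 7)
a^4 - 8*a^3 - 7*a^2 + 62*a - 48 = (a - 8)*(a - 2)*(a - 1)*(a + 3)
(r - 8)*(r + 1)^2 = r^3 - 6*r^2 - 15*r - 8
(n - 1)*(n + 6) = n^2 + 5*n - 6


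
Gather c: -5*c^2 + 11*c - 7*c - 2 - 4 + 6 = -5*c^2 + 4*c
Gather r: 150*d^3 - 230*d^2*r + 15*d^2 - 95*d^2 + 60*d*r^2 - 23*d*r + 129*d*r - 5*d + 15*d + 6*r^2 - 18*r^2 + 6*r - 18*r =150*d^3 - 80*d^2 + 10*d + r^2*(60*d - 12) + r*(-230*d^2 + 106*d - 12)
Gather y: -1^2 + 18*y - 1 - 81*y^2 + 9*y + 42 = -81*y^2 + 27*y + 40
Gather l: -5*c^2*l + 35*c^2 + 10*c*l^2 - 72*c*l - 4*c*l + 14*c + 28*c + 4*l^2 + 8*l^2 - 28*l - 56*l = 35*c^2 + 42*c + l^2*(10*c + 12) + l*(-5*c^2 - 76*c - 84)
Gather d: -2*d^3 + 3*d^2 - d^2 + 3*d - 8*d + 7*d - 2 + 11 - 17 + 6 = -2*d^3 + 2*d^2 + 2*d - 2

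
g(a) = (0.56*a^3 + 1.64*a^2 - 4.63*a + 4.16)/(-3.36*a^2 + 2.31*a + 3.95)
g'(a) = (6.72*a - 2.31)*(0.56*a^3 + 1.64*a^2 - 4.63*a + 4.16)/(-3.36*a^2 + 2.31*a + 3.95)^2 + (1.68*a^2 + 3.28*a - 4.63)/(-3.36*a^2 + 2.31*a + 3.95)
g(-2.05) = -1.05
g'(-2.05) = -0.85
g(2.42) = -1.04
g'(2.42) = 0.13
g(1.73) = -1.88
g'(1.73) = 5.40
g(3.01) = -1.04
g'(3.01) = -0.09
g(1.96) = -1.26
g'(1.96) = 1.24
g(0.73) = 0.49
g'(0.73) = -0.02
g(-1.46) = -1.92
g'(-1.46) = -2.66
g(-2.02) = -1.08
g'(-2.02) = -0.88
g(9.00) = -2.04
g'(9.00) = -0.17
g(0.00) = 1.05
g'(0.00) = -1.79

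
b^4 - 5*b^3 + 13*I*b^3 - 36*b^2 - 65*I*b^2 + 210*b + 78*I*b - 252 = (b - 3)*(b - 2)*(b + 6*I)*(b + 7*I)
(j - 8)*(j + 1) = j^2 - 7*j - 8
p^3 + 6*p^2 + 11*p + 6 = (p + 1)*(p + 2)*(p + 3)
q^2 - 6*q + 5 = (q - 5)*(q - 1)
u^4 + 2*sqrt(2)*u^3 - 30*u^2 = u^2*(u - 3*sqrt(2))*(u + 5*sqrt(2))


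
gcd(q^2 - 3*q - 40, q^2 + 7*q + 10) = q + 5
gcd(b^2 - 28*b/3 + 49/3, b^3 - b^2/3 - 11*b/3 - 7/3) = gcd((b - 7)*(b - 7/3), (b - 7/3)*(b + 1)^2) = b - 7/3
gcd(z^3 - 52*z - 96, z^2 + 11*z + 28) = 1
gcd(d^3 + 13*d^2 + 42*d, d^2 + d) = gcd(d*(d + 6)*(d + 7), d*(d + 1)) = d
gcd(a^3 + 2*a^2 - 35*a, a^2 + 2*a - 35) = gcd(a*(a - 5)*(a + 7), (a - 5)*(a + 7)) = a^2 + 2*a - 35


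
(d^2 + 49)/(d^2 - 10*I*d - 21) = (d + 7*I)/(d - 3*I)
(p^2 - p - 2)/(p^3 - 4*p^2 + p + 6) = 1/(p - 3)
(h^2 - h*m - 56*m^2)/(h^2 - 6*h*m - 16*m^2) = (h + 7*m)/(h + 2*m)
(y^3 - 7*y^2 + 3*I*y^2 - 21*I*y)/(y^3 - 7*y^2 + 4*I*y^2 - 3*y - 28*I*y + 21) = y/(y + I)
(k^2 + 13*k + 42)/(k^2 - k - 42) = (k + 7)/(k - 7)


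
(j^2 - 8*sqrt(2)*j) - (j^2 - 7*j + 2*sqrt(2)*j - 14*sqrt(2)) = -10*sqrt(2)*j + 7*j + 14*sqrt(2)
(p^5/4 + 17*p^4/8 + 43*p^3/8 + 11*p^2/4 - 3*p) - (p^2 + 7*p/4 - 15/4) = p^5/4 + 17*p^4/8 + 43*p^3/8 + 7*p^2/4 - 19*p/4 + 15/4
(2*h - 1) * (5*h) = 10*h^2 - 5*h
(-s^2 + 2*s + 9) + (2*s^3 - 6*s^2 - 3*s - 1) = 2*s^3 - 7*s^2 - s + 8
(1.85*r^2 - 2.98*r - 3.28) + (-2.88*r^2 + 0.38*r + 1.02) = -1.03*r^2 - 2.6*r - 2.26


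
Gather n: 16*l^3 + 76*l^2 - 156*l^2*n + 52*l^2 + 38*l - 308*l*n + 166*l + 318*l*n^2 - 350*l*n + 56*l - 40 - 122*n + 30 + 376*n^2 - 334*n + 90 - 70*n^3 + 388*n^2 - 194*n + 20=16*l^3 + 128*l^2 + 260*l - 70*n^3 + n^2*(318*l + 764) + n*(-156*l^2 - 658*l - 650) + 100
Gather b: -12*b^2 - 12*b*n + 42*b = -12*b^2 + b*(42 - 12*n)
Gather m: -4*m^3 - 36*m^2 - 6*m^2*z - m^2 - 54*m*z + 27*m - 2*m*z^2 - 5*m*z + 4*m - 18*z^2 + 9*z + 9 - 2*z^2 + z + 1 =-4*m^3 + m^2*(-6*z - 37) + m*(-2*z^2 - 59*z + 31) - 20*z^2 + 10*z + 10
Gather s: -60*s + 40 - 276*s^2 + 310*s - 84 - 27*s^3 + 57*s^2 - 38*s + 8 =-27*s^3 - 219*s^2 + 212*s - 36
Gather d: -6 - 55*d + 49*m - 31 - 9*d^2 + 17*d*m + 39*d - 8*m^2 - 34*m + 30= -9*d^2 + d*(17*m - 16) - 8*m^2 + 15*m - 7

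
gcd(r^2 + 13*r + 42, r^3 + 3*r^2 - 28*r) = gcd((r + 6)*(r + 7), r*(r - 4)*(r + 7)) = r + 7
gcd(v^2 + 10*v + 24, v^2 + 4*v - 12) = v + 6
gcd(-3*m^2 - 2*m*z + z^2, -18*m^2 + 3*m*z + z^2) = -3*m + z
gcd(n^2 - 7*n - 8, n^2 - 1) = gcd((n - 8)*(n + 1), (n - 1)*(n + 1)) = n + 1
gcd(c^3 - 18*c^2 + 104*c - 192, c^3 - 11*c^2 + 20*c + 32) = c^2 - 12*c + 32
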